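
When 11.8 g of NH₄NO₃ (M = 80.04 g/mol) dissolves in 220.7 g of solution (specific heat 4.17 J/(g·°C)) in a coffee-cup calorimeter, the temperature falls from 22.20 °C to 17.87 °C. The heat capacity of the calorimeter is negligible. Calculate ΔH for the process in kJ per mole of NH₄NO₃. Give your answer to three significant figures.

|ΔT| = |17.87 − 22.20| = 4.33 °C
|q_surr| = (220.7 × 4.17) × 4.33 = 920.319 × 4.33 = 3985 J
n(NH₄NO₃) = 11.8 / 80.04 = 0.1474 mol
Temperature fell, so q_rxn = +|q_surr| = 3.985 kJ
ΔH = q_rxn / n = 27.04 kJ/mol

ΔH = 27.0 kJ/mol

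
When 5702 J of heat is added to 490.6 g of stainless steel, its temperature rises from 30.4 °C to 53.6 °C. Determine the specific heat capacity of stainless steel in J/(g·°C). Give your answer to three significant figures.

c = 0.501 J/(g·°C)

c = q / (m ΔT) = 5702 / (490.6 × 23.2)
c = 5702 / 11381.92 = 0.501 J/(g·°C)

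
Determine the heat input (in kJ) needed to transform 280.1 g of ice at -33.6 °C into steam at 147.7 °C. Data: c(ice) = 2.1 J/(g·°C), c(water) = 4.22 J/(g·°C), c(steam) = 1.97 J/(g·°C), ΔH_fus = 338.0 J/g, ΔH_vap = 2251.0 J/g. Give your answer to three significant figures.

q1 (heat ice -33.6→0.0 °C): 280.1 × 2.1 × 33.6 = 19764 J
q2 (melt at 0 °C): 280.1 × 338.0 = 94674 J
q3 (heat water 0.0→100.0 °C): 280.1 × 4.22 × 100.0 = 118202 J
q4 (vaporize at 100 °C): 280.1 × 2251.0 = 630505 J
q5 (heat steam 100.0→147.7 °C): 280.1 × 1.97 × 47.7 = 26321 J
Total: 19764 + 94674 + 118202 + 630505 + 26321 = 889466 J = 889 kJ

q = 889 kJ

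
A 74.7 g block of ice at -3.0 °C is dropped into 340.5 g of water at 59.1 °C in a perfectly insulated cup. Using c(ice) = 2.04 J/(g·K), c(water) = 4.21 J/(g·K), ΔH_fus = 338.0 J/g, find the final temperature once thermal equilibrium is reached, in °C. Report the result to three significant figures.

Heat to bring ice to 0 °C and melt it: q₁ = 74.7×2.04×3.0 + 74.7×338.0 = 25706 J
Heat the water can supply cooling to 0 °C: 340.5×4.21×59.1 = 84720.1 J > q₁, so all ice melts.
Energy balance: 340.5×4.21×(59.1 − T) = 25706 + 74.7×4.21×(T − 0)
1433.505(59.1 − T) = 25706 + 314.487 T
84720.1 − 25706 = 1747.992 T
T = 59014.1 / 1747.992 = 33.76 °C

T_f = 33.8 °C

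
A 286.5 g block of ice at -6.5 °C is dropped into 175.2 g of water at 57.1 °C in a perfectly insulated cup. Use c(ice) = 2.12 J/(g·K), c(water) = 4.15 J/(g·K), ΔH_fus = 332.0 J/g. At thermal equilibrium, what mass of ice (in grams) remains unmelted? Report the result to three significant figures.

Heat to warm all ice to 0 °C: 286.5×2.12×6.5 = 3948.0 J
Heat released by water cooling to 0 °C: 175.2×4.15×57.1 = 41516 J
41516 J < 3948.0 + 286.5×332.0 = 99066.0 J, so not all ice melts; final T = 0 °C.
Heat left for melting: 41516 − 3948.0 = 37568.0 J
Mass melted = 37568.0 / 332.0 = 113.2 g
Ice remaining = 286.5 − 113.2 = 173.3 g

m_ice remaining = 173 g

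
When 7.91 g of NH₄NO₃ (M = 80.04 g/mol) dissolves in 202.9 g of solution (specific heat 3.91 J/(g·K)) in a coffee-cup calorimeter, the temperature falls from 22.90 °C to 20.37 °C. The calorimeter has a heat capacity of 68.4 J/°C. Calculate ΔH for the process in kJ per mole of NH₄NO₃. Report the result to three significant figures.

|ΔT| = |20.37 − 22.90| = 2.53 °C
|q_surr| = (202.9 × 3.91 + 68.4) × 2.53 = 861.739 × 2.53 = 2180 J
n(NH₄NO₃) = 7.91 / 80.04 = 0.09883 mol
Temperature fell, so q_rxn = +|q_surr| = 2.180 kJ
ΔH = q_rxn / n = 22.06 kJ/mol

ΔH = 22.1 kJ/mol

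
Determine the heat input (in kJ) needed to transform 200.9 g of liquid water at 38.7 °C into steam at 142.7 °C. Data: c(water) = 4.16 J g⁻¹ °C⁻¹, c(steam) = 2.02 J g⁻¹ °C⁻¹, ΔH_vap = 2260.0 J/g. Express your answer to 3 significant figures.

q = 523 kJ

q1 (heat water 38.7→100.0 °C): 200.9 × 4.16 × 61.3 = 51231 J
q2 (vaporize at 100 °C): 200.9 × 2260.0 = 454034 J
q3 (heat steam 100.0→142.7 °C): 200.9 × 2.02 × 42.7 = 17328 J
Total: 51231 + 454034 + 17328 = 522593 J = 523 kJ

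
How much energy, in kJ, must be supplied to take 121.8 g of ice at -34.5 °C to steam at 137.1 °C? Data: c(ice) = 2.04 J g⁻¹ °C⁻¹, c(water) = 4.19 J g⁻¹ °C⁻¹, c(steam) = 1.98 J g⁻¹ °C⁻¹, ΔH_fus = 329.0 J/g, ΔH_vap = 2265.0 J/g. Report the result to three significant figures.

q1 (heat ice -34.5→0.0 °C): 121.8 × 2.04 × 34.5 = 8572 J
q2 (melt at 0 °C): 121.8 × 329.0 = 40072 J
q3 (heat water 0.0→100.0 °C): 121.8 × 4.19 × 100.0 = 51034 J
q4 (vaporize at 100 °C): 121.8 × 2265.0 = 275877 J
q5 (heat steam 100.0→137.1 °C): 121.8 × 1.98 × 37.1 = 8947 J
Total: 8572 + 40072 + 51034 + 275877 + 8947 = 384502 J = 385 kJ

q = 385 kJ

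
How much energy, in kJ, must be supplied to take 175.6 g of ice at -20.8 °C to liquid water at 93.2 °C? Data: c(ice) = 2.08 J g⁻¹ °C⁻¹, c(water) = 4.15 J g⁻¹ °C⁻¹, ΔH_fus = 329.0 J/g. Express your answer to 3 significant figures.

q1 (heat ice -20.8→0.0 °C): 175.6 × 2.08 × 20.8 = 7597 J
q2 (melt at 0 °C): 175.6 × 329.0 = 57772 J
q3 (heat water 0.0→93.2 °C): 175.6 × 4.15 × 93.2 = 67919 J
Total: 7597 + 57772 + 67919 = 133288 J = 133 kJ

q = 133 kJ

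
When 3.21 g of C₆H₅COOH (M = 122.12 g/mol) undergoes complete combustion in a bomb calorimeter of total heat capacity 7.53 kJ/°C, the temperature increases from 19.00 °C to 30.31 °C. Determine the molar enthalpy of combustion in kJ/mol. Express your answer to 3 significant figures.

ΔH = -3240 kJ/mol

ΔT = 30.31 − 19.00 = 11.31 °C
q_cal = C_cal × ΔT = 7.53 × 11.31 = 85.1643 kJ
n = 3.21 / 122.12 = 0.02629 mol
q_rxn = −q_cal = -85.1643 kJ
ΔH = -85.1643 / 0.02629 = -3239 kJ/mol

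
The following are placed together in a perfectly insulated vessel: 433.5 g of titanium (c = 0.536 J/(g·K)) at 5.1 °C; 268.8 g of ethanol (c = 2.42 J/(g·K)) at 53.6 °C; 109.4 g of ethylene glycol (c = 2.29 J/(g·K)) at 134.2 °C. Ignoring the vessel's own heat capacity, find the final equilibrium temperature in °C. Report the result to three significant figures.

Σ mᵢcᵢ(T − Tᵢ) = 0  ⇒  T = Σ mᵢcᵢTᵢ / Σ mᵢcᵢ
Σ mᵢcᵢ = 433.5×0.536 + 268.8×2.42 + 109.4×2.29 = 1133.378
Σ mᵢcᵢTᵢ = 232.356×5.1 + 650.496×53.6 + 250.526×134.2 = 69672
T = 69672 / 1133.378 = 61.47 °C

T_f = 61.5 °C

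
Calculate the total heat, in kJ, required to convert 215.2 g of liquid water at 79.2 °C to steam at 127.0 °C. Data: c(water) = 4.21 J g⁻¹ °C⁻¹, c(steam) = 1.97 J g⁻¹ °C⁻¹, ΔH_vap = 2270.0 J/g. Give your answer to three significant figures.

q = 519 kJ

q1 (heat water 79.2→100.0 °C): 215.2 × 4.21 × 20.8 = 18845 J
q2 (vaporize at 100 °C): 215.2 × 2270.0 = 488504 J
q3 (heat steam 100.0→127.0 °C): 215.2 × 1.97 × 27.0 = 11446 J
Total: 18845 + 488504 + 11446 = 518795 J = 519 kJ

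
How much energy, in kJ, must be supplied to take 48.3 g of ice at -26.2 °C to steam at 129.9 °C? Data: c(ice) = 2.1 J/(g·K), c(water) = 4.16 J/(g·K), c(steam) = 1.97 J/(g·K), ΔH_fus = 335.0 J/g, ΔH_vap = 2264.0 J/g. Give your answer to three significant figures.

q1 (heat ice -26.2→0.0 °C): 48.3 × 2.1 × 26.2 = 2657 J
q2 (melt at 0 °C): 48.3 × 335.0 = 16181 J
q3 (heat water 0.0→100.0 °C): 48.3 × 4.16 × 100.0 = 20093 J
q4 (vaporize at 100 °C): 48.3 × 2264.0 = 109351 J
q5 (heat steam 100.0→129.9 °C): 48.3 × 1.97 × 29.9 = 2845 J
Total: 2657 + 16181 + 20093 + 109351 + 2845 = 151127 J = 151 kJ

q = 151 kJ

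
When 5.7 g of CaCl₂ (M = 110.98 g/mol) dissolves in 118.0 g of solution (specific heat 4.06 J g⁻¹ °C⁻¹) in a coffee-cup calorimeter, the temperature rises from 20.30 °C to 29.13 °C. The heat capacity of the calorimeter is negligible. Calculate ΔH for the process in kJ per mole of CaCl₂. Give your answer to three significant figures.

|ΔT| = |29.13 − 20.30| = 8.83 °C
|q_surr| = (118.0 × 4.06) × 8.83 = 479.08 × 8.83 = 4230 J
n(CaCl₂) = 5.7 / 110.98 = 0.05136 mol
Temperature rose, so q_rxn = −|q_surr| = -4.230 kJ
ΔH = q_rxn / n = -82.36 kJ/mol

ΔH = -82.4 kJ/mol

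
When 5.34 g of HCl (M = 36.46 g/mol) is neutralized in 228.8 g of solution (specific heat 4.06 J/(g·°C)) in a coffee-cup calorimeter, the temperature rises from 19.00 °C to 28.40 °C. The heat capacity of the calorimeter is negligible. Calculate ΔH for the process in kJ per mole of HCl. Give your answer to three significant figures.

|ΔT| = |28.40 − 19.00| = 9.40 °C
|q_surr| = (228.8 × 4.06) × 9.40 = 928.928 × 9.40 = 8732 J
n(HCl) = 5.34 / 36.46 = 0.1465 mol
Temperature rose, so q_rxn = −|q_surr| = -8.732 kJ
ΔH = q_rxn / n = -59.60 kJ/mol

ΔH = -59.6 kJ/mol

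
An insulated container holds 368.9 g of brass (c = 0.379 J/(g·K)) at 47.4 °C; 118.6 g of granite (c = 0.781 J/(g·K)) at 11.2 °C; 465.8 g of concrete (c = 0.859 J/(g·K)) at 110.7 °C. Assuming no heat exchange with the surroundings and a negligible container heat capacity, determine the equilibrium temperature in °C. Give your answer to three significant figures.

Σ mᵢcᵢ(T − Tᵢ) = 0  ⇒  T = Σ mᵢcᵢTᵢ / Σ mᵢcᵢ
Σ mᵢcᵢ = 368.9×0.379 + 118.6×0.781 + 465.8×0.859 = 632.5619
Σ mᵢcᵢTᵢ = 139.8131×47.4 + 92.6266×11.2 + 400.1222×110.7 = 51958
T = 51958 / 632.5619 = 82.14 °C

T_f = 82.1 °C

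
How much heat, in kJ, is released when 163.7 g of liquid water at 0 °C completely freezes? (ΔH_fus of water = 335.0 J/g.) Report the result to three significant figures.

q = m × ΔH_fus = 163.7 × 335.0 = 54840 J = 54.8 kJ

q = 54.8 kJ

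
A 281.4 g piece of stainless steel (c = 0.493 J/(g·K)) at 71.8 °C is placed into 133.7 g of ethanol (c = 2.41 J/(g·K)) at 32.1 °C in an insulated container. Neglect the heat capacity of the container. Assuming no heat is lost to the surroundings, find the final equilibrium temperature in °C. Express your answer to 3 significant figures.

T_f = 44.0 °C

Heat lost by stainless steel = heat gained by ethanol.
(281.4)(0.493)(71.8 − T) = (133.7)(2.41)(T − 32.1)
138.7302 (71.8 − T) = 322.217 (T − 32.1)
9960.8 − 138.7302 T = 322.217 T − 10343
20303.8 = 460.9472 T
T = 44.048 °C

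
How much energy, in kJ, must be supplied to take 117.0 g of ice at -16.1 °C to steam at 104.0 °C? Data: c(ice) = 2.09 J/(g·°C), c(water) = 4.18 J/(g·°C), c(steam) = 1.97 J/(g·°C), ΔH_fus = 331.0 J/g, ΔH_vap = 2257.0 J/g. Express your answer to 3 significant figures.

q1 (heat ice -16.1→0.0 °C): 117.0 × 2.09 × 16.1 = 3937 J
q2 (melt at 0 °C): 117.0 × 331.0 = 38727 J
q3 (heat water 0.0→100.0 °C): 117.0 × 4.18 × 100.0 = 48906 J
q4 (vaporize at 100 °C): 117.0 × 2257.0 = 264069 J
q5 (heat steam 100.0→104.0 °C): 117.0 × 1.97 × 4.0 = 922 J
Total: 3937 + 38727 + 48906 + 264069 + 922 = 356561 J = 357 kJ

q = 357 kJ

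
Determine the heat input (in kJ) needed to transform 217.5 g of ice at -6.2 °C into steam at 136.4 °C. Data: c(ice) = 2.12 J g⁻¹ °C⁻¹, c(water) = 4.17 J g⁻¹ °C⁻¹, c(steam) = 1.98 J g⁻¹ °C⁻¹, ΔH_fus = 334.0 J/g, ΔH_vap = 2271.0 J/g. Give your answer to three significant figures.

q1 (heat ice -6.2→0.0 °C): 217.5 × 2.12 × 6.2 = 2859 J
q2 (melt at 0 °C): 217.5 × 334.0 = 72645 J
q3 (heat water 0.0→100.0 °C): 217.5 × 4.17 × 100.0 = 90698 J
q4 (vaporize at 100 °C): 217.5 × 2271.0 = 493943 J
q5 (heat steam 100.0→136.4 °C): 217.5 × 1.98 × 36.4 = 15676 J
Total: 2859 + 72645 + 90698 + 493943 + 15676 = 675821 J = 676 kJ

q = 676 kJ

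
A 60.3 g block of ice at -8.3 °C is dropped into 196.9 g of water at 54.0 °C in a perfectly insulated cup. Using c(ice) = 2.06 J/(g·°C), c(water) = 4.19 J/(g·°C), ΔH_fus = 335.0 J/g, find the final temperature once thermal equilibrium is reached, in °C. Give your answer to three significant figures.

Heat to bring ice to 0 °C and melt it: q₁ = 60.3×2.06×8.3 + 60.3×335.0 = 21232 J
Heat the water can supply cooling to 0 °C: 196.9×4.19×54.0 = 44550.6 J > q₁, so all ice melts.
Energy balance: 196.9×4.19×(54.0 − T) = 21232 + 60.3×4.19×(T − 0)
825.011(54.0 − T) = 21232 + 252.657 T
44550.6 − 21232 = 1077.668 T
T = 23318.6 / 1077.668 = 21.64 °C

T_f = 21.6 °C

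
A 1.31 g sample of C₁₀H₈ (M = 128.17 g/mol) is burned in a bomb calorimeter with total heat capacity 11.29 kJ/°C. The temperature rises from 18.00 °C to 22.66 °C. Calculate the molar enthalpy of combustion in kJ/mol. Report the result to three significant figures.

ΔH = -5150 kJ/mol

ΔT = 22.66 − 18.00 = 4.66 °C
q_cal = C_cal × ΔT = 11.29 × 4.66 = 52.6114 kJ
n = 1.31 / 128.17 = 0.01022 mol
q_rxn = −q_cal = -52.6114 kJ
ΔH = -52.6114 / 0.01022 = -5148 kJ/mol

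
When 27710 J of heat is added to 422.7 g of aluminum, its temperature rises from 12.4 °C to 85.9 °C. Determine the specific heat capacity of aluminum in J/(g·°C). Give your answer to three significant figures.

c = q / (m ΔT) = 27710 / (422.7 × 73.5)
c = 27710 / 31068.45 = 0.892 J/(g·°C)

c = 0.892 J/(g·°C)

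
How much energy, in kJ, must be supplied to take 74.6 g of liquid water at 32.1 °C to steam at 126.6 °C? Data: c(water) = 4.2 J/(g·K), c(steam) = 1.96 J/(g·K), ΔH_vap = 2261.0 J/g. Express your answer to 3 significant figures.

q1 (heat water 32.1→100.0 °C): 74.6 × 4.2 × 67.9 = 21274 J
q2 (vaporize at 100 °C): 74.6 × 2261.0 = 168671 J
q3 (heat steam 100.0→126.6 °C): 74.6 × 1.96 × 26.6 = 3889 J
Total: 21274 + 168671 + 3889 = 193834 J = 194 kJ

q = 194 kJ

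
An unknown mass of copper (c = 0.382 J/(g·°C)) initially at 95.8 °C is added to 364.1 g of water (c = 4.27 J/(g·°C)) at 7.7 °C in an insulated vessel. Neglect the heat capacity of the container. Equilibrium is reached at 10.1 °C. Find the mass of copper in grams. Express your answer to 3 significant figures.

m = 114 g

q_gained = (364.1 × 4.27) × (10.1 − 7.7) = 3731 J
q_lost = m × 0.382 × (95.8 − 10.1) = 32.7374 m
m = 3731 / 32.7374 = 114 g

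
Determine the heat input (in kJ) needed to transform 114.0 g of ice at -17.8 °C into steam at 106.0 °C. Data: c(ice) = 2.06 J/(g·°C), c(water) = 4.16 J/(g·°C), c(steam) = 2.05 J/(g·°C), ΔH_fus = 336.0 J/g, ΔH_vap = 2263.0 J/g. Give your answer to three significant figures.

q = 349 kJ

q1 (heat ice -17.8→0.0 °C): 114.0 × 2.06 × 17.8 = 4180 J
q2 (melt at 0 °C): 114.0 × 336.0 = 38304 J
q3 (heat water 0.0→100.0 °C): 114.0 × 4.16 × 100.0 = 47424 J
q4 (vaporize at 100 °C): 114.0 × 2263.0 = 257982 J
q5 (heat steam 100.0→106.0 °C): 114.0 × 2.05 × 6.0 = 1402 J
Total: 4180 + 38304 + 47424 + 257982 + 1402 = 349292 J = 349 kJ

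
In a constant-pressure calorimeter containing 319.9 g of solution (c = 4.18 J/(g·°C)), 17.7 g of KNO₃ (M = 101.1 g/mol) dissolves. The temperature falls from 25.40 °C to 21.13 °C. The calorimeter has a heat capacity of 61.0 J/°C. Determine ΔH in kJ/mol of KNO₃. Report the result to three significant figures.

ΔH = 34.1 kJ/mol

|ΔT| = |21.13 − 25.40| = 4.27 °C
|q_surr| = (319.9 × 4.18 + 61.0) × 4.27 = 1398.182 × 4.27 = 5970 J
n(KNO₃) = 17.7 / 101.1 = 0.1751 mol
Temperature fell, so q_rxn = +|q_surr| = 5.970 kJ
ΔH = q_rxn / n = 34.09 kJ/mol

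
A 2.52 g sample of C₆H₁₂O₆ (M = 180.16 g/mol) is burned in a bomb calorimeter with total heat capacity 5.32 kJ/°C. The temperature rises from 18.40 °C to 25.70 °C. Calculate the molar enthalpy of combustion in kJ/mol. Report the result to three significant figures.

ΔT = 25.70 − 18.40 = 7.30 °C
q_cal = C_cal × ΔT = 5.32 × 7.30 = 38.836 kJ
n = 2.52 / 180.16 = 0.01399 mol
q_rxn = −q_cal = -38.836 kJ
ΔH = -38.836 / 0.01399 = -2776 kJ/mol

ΔH = -2780 kJ/mol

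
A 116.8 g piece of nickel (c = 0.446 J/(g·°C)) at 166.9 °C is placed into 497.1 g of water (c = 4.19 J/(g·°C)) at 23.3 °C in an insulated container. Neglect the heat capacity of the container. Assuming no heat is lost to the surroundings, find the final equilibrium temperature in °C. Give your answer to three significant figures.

T_f = 26.8 °C

Heat lost by nickel = heat gained by water.
(116.8)(0.446)(166.9 − T) = (497.1)(4.19)(T − 23.3)
52.0928 (166.9 − T) = 2082.849 (T − 23.3)
8694.3 − 52.0928 T = 2082.849 T − 48530
57224.3 = 2134.9418 T
T = 26.80 °C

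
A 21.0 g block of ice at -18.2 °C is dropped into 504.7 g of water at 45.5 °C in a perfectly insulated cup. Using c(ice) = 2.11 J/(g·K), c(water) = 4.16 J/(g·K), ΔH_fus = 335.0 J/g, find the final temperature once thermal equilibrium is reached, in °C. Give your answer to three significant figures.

Heat to bring ice to 0 °C and melt it: q₁ = 21.0×2.11×18.2 + 21.0×335.0 = 7841.4 J
Heat the water can supply cooling to 0 °C: 504.7×4.16×45.5 = 95529.6 J > q₁, so all ice melts.
Energy balance: 504.7×4.16×(45.5 − T) = 7841.4 + 21.0×4.16×(T − 0)
2099.552(45.5 − T) = 7841.4 + 87.36 T
95529.6 − 7841.4 = 2186.912 T
T = 87688.2 / 2186.912 = 40.10 °C

T_f = 40.1 °C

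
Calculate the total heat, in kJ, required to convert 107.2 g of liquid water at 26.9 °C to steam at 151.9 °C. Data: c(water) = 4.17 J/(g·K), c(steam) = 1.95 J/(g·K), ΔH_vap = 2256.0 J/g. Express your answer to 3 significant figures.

q = 285 kJ

q1 (heat water 26.9→100.0 °C): 107.2 × 4.17 × 73.1 = 32677 J
q2 (vaporize at 100 °C): 107.2 × 2256.0 = 241843 J
q3 (heat steam 100.0→151.9 °C): 107.2 × 1.95 × 51.9 = 10849 J
Total: 32677 + 241843 + 10849 = 285369 J = 285 kJ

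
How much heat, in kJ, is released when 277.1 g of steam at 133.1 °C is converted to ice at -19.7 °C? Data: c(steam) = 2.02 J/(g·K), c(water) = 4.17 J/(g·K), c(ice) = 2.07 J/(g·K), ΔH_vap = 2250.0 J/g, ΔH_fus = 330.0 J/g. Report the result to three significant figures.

q = 860 kJ

q1 (cool steam 133.1→100 °C): 277.1 × 2.02 × 33.1 = 18527 J
q2 (condense at 100 °C): 277.1 × 2250.0 = 623475 J
q3 (cool water 100→0 °C): 277.1 × 4.17 × 100.0 = 115551 J
q4 (freeze at 0 °C): 277.1 × 330.0 = 91443 J
q5 (cool ice 0→-19.7 °C): 277.1 × 2.07 × 19.7 = 11300 J
Total: 18527 + 623475 + 115551 + 91443 + 11300 = 860296 J = 860 kJ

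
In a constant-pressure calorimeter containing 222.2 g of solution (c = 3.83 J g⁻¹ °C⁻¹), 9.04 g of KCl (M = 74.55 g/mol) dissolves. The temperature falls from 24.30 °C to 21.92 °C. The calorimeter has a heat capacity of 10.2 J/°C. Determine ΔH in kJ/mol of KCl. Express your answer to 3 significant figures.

ΔH = 16.9 kJ/mol

|ΔT| = |21.92 − 24.30| = 2.38 °C
|q_surr| = (222.2 × 3.83 + 10.2) × 2.38 = 861.226 × 2.38 = 2050 J
n(KCl) = 9.04 / 74.55 = 0.1213 mol
Temperature fell, so q_rxn = +|q_surr| = 2.050 kJ
ΔH = q_rxn / n = 16.90 kJ/mol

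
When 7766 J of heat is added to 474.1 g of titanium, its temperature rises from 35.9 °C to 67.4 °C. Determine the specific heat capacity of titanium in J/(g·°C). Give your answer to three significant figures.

c = q / (m ΔT) = 7766 / (474.1 × 31.5)
c = 7766 / 14934.15 = 0.520 J/(g·°C)

c = 0.520 J/(g·°C)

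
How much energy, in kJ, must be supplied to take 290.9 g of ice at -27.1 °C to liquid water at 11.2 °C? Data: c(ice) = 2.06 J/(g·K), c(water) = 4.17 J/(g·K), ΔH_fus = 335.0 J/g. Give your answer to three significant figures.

q1 (heat ice -27.1→0.0 °C): 290.9 × 2.06 × 27.1 = 16240 J
q2 (melt at 0 °C): 290.9 × 335.0 = 97452 J
q3 (heat water 0.0→11.2 °C): 290.9 × 4.17 × 11.2 = 13586 J
Total: 16240 + 97452 + 13586 = 127278 J = 127 kJ

q = 127 kJ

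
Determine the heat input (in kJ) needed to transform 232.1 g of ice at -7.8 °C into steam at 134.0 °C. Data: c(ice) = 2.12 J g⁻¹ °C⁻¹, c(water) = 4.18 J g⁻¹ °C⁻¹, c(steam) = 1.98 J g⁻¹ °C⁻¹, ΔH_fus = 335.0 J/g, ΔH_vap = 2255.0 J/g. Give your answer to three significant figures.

q1 (heat ice -7.8→0.0 °C): 232.1 × 2.12 × 7.8 = 3838 J
q2 (melt at 0 °C): 232.1 × 335.0 = 77754 J
q3 (heat water 0.0→100.0 °C): 232.1 × 4.18 × 100.0 = 97018 J
q4 (vaporize at 100 °C): 232.1 × 2255.0 = 523386 J
q5 (heat steam 100.0→134.0 °C): 232.1 × 1.98 × 34.0 = 15625 J
Total: 3838 + 77754 + 97018 + 523386 + 15625 = 717621 J = 718 kJ

q = 718 kJ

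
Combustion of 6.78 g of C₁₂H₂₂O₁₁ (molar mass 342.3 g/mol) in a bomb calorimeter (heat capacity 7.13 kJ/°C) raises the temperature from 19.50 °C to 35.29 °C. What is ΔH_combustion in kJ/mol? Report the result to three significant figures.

ΔT = 35.29 − 19.50 = 15.79 °C
q_cal = C_cal × ΔT = 7.13 × 15.79 = 112.5827 kJ
n = 6.78 / 342.3 = 0.01981 mol
q_rxn = −q_cal = -112.5827 kJ
ΔH = -112.5827 / 0.01981 = -5683 kJ/mol

ΔH = -5680 kJ/mol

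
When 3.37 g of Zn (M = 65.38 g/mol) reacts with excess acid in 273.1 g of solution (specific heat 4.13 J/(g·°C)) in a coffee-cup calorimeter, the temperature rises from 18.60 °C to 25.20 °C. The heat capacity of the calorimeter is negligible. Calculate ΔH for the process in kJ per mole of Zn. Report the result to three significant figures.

ΔH = -144 kJ/mol

|ΔT| = |25.20 − 18.60| = 6.60 °C
|q_surr| = (273.1 × 4.13) × 6.60 = 1127.903 × 6.60 = 7444 J
n(Zn) = 3.37 / 65.38 = 0.05154 mol
Temperature rose, so q_rxn = −|q_surr| = -7.444 kJ
ΔH = q_rxn / n = -144.4 kJ/mol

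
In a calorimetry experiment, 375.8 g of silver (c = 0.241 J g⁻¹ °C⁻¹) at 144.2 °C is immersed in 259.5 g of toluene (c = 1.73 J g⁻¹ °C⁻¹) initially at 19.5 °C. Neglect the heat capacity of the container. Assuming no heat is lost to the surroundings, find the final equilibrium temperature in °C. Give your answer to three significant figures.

T_f = 40.4 °C

Heat lost by silver = heat gained by toluene.
(375.8)(0.241)(144.2 − T) = (259.5)(1.73)(T − 19.5)
90.5678 (144.2 − T) = 448.935 (T − 19.5)
13060 − 90.5678 T = 448.935 T − 8754.2
21814.2 = 539.5028 T
T = 40.43 °C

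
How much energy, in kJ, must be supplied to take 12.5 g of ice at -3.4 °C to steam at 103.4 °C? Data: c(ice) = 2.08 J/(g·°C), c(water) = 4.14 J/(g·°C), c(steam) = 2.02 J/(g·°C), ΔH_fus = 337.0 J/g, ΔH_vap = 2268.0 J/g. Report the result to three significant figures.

q = 37.9 kJ

q1 (heat ice -3.4→0.0 °C): 12.5 × 2.08 × 3.4 = 88 J
q2 (melt at 0 °C): 12.5 × 337.0 = 4213 J
q3 (heat water 0.0→100.0 °C): 12.5 × 4.14 × 100.0 = 5175 J
q4 (vaporize at 100 °C): 12.5 × 2268.0 = 28350 J
q5 (heat steam 100.0→103.4 °C): 12.5 × 2.02 × 3.4 = 86 J
Total: 88 + 4213 + 5175 + 28350 + 86 = 37912 J = 37.9 kJ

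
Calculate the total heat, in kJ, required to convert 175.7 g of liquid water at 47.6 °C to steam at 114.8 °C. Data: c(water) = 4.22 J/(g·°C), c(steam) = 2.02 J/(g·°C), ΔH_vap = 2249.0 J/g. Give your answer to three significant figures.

q = 439 kJ

q1 (heat water 47.6→100.0 °C): 175.7 × 4.22 × 52.4 = 38852 J
q2 (vaporize at 100 °C): 175.7 × 2249.0 = 395149 J
q3 (heat steam 100.0→114.8 °C): 175.7 × 2.02 × 14.8 = 5253 J
Total: 38852 + 395149 + 5253 = 439254 J = 439 kJ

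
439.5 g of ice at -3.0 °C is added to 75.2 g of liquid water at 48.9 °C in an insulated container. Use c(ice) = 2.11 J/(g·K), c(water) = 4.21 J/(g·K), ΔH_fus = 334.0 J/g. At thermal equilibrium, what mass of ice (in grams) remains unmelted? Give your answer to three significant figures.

m_ice remaining = 401 g

Heat to warm all ice to 0 °C: 439.5×2.11×3.0 = 2782.0 J
Heat released by water cooling to 0 °C: 75.2×4.21×48.9 = 15481 J
15481 J < 2782.0 + 439.5×334.0 = 149575.0 J, so not all ice melts; final T = 0 °C.
Heat left for melting: 15481 − 2782.0 = 12699.0 J
Mass melted = 12699.0 / 334.0 = 38.02 g
Ice remaining = 439.5 − 38.02 = 401.48 g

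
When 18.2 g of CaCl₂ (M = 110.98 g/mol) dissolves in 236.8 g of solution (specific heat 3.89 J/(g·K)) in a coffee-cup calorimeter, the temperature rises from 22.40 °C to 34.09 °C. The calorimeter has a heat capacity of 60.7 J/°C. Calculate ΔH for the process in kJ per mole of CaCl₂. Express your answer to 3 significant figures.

|ΔT| = |34.09 − 22.40| = 11.69 °C
|q_surr| = (236.8 × 3.89 + 60.7) × 11.69 = 981.852 × 11.69 = 11480 J
n(CaCl₂) = 18.2 / 110.98 = 0.1640 mol
Temperature rose, so q_rxn = −|q_surr| = -11.48 kJ
ΔH = q_rxn / n = -70.00 kJ/mol

ΔH = -70.0 kJ/mol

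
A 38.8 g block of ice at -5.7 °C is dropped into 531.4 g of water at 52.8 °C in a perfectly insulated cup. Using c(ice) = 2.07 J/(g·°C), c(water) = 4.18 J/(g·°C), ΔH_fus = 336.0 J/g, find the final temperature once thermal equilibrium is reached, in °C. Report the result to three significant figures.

T_f = 43.5 °C

Heat to bring ice to 0 °C and melt it: q₁ = 38.8×2.07×5.7 + 38.8×336.0 = 13495 J
Heat the water can supply cooling to 0 °C: 531.4×4.18×52.8 = 117282 J > q₁, so all ice melts.
Energy balance: 531.4×4.18×(52.8 − T) = 13495 + 38.8×4.18×(T − 0)
2221.252(52.8 − T) = 13495 + 162.184 T
117282 − 13495 = 2383.436 T
T = 103787 / 2383.436 = 43.545 °C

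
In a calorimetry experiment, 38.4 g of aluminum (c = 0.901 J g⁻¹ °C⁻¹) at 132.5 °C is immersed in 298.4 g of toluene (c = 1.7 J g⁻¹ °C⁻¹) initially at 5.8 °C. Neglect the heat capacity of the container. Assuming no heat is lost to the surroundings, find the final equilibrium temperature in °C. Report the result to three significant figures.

Heat lost by aluminum = heat gained by toluene.
(38.4)(0.901)(132.5 − T) = (298.4)(1.7)(T − 5.8)
34.5984 (132.5 − T) = 507.28 (T − 5.8)
4584.3 − 34.5984 T = 507.28 T − 2942.2
7526.5 = 541.8784 T
T = 13.89 °C

T_f = 13.9 °C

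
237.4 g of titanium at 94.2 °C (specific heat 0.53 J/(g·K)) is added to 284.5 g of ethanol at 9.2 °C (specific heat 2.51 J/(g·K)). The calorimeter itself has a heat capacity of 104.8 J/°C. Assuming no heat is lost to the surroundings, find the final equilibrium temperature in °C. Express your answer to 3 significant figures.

Heat lost by titanium = heat gained by ethanol + calorimeter.
(237.4)(0.53)(94.2 − T) = [(284.5)(2.51) + 104.8](T − 9.2)
125.822 (94.2 − T) = 818.895 (T − 9.2)
11852 − 125.822 T = 818.895 T − 7533.8
19385.8 = 944.717 T
T = 20.52 °C

T_f = 20.5 °C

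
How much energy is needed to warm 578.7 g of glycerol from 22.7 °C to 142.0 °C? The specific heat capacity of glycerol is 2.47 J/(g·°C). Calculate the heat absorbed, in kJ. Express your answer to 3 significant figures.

q = m c ΔT = 578.7 × 2.47 × (142.0 − 22.7)
q = 578.7 × 2.47 × 119.3 = 170500 J = 171 kJ

q = 171 kJ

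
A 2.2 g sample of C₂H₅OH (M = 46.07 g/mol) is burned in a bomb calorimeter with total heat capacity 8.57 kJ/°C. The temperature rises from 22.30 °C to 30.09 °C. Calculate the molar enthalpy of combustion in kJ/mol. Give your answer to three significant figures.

ΔH = -1400 kJ/mol

ΔT = 30.09 − 22.30 = 7.79 °C
q_cal = C_cal × ΔT = 8.57 × 7.79 = 66.7603 kJ
n = 2.2 / 46.07 = 0.04775 mol
q_rxn = −q_cal = -66.7603 kJ
ΔH = -66.7603 / 0.04775 = -1398 kJ/mol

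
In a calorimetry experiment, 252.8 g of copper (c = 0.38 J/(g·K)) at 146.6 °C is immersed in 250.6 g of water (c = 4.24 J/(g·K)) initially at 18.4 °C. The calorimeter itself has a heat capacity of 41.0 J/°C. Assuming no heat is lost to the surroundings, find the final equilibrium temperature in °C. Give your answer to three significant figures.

T_f = 28.7 °C

Heat lost by copper = heat gained by water + calorimeter.
(252.8)(0.38)(146.6 − T) = [(250.6)(4.24) + 41.0](T − 18.4)
96.064 (146.6 − T) = 1103.544 (T − 18.4)
14083 − 96.064 T = 1103.544 T − 20305
34388 = 1199.608 T
T = 28.67 °C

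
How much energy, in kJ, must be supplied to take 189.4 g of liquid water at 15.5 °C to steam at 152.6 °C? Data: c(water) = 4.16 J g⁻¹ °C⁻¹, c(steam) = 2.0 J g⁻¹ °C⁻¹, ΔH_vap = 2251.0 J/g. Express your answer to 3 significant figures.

q = 513 kJ

q1 (heat water 15.5→100.0 °C): 189.4 × 4.16 × 84.5 = 66578 J
q2 (vaporize at 100 °C): 189.4 × 2251.0 = 426339 J
q3 (heat steam 100.0→152.6 °C): 189.4 × 2.0 × 52.6 = 19925 J
Total: 66578 + 426339 + 19925 = 512842 J = 513 kJ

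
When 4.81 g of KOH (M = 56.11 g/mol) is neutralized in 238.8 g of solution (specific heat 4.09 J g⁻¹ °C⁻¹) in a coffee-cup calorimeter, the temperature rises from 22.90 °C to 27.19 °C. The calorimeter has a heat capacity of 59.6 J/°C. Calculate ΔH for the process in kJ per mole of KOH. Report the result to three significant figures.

|ΔT| = |27.19 − 22.90| = 4.29 °C
|q_surr| = (238.8 × 4.09 + 59.6) × 4.29 = 1036.292 × 4.29 = 4446 J
n(KOH) = 4.81 / 56.11 = 0.08572 mol
Temperature rose, so q_rxn = −|q_surr| = -4.446 kJ
ΔH = q_rxn / n = -51.87 kJ/mol

ΔH = -51.9 kJ/mol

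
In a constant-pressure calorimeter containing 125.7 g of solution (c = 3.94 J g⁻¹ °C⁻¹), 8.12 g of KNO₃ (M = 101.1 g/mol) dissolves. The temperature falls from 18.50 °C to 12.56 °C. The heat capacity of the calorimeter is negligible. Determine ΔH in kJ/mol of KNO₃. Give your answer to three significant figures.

|ΔT| = |12.56 − 18.50| = 5.94 °C
|q_surr| = (125.7 × 3.94) × 5.94 = 495.258 × 5.94 = 2942 J
n(KNO₃) = 8.12 / 101.1 = 0.08032 mol
Temperature fell, so q_rxn = +|q_surr| = 2.942 kJ
ΔH = q_rxn / n = 36.63 kJ/mol

ΔH = 36.6 kJ/mol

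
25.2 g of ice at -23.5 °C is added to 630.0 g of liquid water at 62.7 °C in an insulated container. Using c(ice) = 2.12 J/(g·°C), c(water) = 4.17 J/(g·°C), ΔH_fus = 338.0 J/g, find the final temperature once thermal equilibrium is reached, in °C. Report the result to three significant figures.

Heat to bring ice to 0 °C and melt it: q₁ = 25.2×2.12×23.5 + 25.2×338.0 = 9773.1 J
Heat the water can supply cooling to 0 °C: 630.0×4.17×62.7 = 164719 J > q₁, so all ice melts.
Energy balance: 630.0×4.17×(62.7 − T) = 9773.1 + 25.2×4.17×(T − 0)
2627.1(62.7 − T) = 9773.1 + 105.084 T
164719 − 9773.1 = 2732.184 T
T = 154945.9 / 2732.184 = 56.71 °C

T_f = 56.7 °C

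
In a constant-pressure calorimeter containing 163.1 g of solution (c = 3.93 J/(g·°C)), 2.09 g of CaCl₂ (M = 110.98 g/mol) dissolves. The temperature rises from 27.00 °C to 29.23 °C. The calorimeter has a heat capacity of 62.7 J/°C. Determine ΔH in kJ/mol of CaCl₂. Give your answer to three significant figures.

|ΔT| = |29.23 − 27.00| = 2.23 °C
|q_surr| = (163.1 × 3.93 + 62.7) × 2.23 = 703.683 × 2.23 = 1569 J
n(CaCl₂) = 2.09 / 110.98 = 0.01883 mol
Temperature rose, so q_rxn = −|q_surr| = -1.569 kJ
ΔH = q_rxn / n = -83.32 kJ/mol

ΔH = -83.3 kJ/mol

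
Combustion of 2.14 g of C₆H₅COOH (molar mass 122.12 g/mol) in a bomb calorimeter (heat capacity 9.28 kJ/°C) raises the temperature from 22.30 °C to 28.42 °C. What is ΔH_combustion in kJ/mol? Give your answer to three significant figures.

ΔT = 28.42 − 22.30 = 6.12 °C
q_cal = C_cal × ΔT = 9.28 × 6.12 = 56.7936 kJ
n = 2.14 / 122.12 = 0.01752 mol
q_rxn = −q_cal = -56.7936 kJ
ΔH = -56.7936 / 0.01752 = -3242 kJ/mol

ΔH = -3240 kJ/mol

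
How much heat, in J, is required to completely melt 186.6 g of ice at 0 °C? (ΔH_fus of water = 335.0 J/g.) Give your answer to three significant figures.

q = 62500 J

q = m × ΔH_fus = 186.6 × 335.0 = 62510 J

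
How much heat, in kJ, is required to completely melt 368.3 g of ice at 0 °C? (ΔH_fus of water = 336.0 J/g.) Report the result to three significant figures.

q = 124 kJ

q = m × ΔH_fus = 368.3 × 336.0 = 123700 J = 124 kJ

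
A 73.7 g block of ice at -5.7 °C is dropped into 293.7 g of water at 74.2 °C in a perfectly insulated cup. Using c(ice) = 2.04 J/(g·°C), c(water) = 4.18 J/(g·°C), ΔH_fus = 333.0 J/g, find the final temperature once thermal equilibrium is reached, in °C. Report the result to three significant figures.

T_f = 42.8 °C

Heat to bring ice to 0 °C and melt it: q₁ = 73.7×2.04×5.7 + 73.7×333.0 = 25399 J
Heat the water can supply cooling to 0 °C: 293.7×4.18×74.2 = 91092.8 J > q₁, so all ice melts.
Energy balance: 293.7×4.18×(74.2 − T) = 25399 + 73.7×4.18×(T − 0)
1227.666(74.2 − T) = 25399 + 308.066 T
91092.8 − 25399 = 1535.732 T
T = 65693.8 / 1535.732 = 42.78 °C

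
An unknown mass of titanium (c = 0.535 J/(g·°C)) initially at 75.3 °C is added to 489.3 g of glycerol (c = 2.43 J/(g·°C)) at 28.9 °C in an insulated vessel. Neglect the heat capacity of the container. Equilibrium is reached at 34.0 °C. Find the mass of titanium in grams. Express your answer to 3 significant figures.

q_gained = (489.3 × 2.43) × (34.0 − 28.9) = 6064 J
q_lost = m × 0.535 × (75.3 − 34.0) = 22.0955 m
m = 6064 / 22.0955 = 274 g

m = 274 g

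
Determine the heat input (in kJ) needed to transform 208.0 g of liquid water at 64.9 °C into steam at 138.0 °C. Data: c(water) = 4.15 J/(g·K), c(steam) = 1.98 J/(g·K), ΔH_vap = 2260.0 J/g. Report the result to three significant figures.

q = 516 kJ

q1 (heat water 64.9→100.0 °C): 208.0 × 4.15 × 35.1 = 30298 J
q2 (vaporize at 100 °C): 208.0 × 2260.0 = 470080 J
q3 (heat steam 100.0→138.0 °C): 208.0 × 1.98 × 38.0 = 15650 J
Total: 30298 + 470080 + 15650 = 516028 J = 516 kJ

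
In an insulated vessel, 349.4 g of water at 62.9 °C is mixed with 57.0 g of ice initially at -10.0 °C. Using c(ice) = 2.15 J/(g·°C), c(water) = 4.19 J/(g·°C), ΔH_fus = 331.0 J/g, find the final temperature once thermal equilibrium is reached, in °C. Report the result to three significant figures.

T_f = 42.3 °C

Heat to bring ice to 0 °C and melt it: q₁ = 57.0×2.15×10.0 + 57.0×331.0 = 20093 J
Heat the water can supply cooling to 0 °C: 349.4×4.19×62.9 = 92084.7 J > q₁, so all ice melts.
Energy balance: 349.4×4.19×(62.9 − T) = 20093 + 57.0×4.19×(T − 0)
1463.986(62.9 − T) = 20093 + 238.83 T
92084.7 − 20093 = 1702.816 T
T = 71991.7 / 1702.816 = 42.28 °C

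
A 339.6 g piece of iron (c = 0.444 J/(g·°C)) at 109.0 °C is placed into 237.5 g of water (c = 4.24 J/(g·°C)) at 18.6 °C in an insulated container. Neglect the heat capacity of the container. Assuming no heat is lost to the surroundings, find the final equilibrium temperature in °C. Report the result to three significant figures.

T_f = 30.4 °C

Heat lost by iron = heat gained by water.
(339.6)(0.444)(109.0 − T) = (237.5)(4.24)(T − 18.6)
150.7824 (109.0 − T) = 1007 (T − 18.6)
16435 − 150.7824 T = 1007 T − 18730
35165 = 1157.7824 T
T = 30.37 °C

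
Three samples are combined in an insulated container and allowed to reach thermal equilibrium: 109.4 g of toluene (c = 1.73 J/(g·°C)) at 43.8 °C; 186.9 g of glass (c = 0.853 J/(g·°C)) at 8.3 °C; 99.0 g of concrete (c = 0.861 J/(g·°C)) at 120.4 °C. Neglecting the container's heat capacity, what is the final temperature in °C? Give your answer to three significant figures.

T_f = 45.8 °C

Σ mᵢcᵢ(T − Tᵢ) = 0  ⇒  T = Σ mᵢcᵢTᵢ / Σ mᵢcᵢ
Σ mᵢcᵢ = 109.4×1.73 + 186.9×0.853 + 99.0×0.861 = 433.9267
Σ mᵢcᵢTᵢ = 189.262×43.8 + 159.4257×8.3 + 85.239×120.4 = 19876
T = 19876 / 433.9267 = 45.80 °C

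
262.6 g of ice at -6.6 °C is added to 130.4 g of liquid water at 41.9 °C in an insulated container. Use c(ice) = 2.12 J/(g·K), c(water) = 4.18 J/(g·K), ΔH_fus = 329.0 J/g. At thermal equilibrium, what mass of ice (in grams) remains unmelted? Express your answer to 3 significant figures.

m_ice remaining = 204 g

Heat to warm all ice to 0 °C: 262.6×2.12×6.6 = 3674.3 J
Heat released by water cooling to 0 °C: 130.4×4.18×41.9 = 22839 J
22839 J < 3674.3 + 262.6×329.0 = 90069.7 J, so not all ice melts; final T = 0 °C.
Heat left for melting: 22839 − 3674.3 = 19164.7 J
Mass melted = 19164.7 / 329.0 = 58.25 g
Ice remaining = 262.6 − 58.25 = 204.35 g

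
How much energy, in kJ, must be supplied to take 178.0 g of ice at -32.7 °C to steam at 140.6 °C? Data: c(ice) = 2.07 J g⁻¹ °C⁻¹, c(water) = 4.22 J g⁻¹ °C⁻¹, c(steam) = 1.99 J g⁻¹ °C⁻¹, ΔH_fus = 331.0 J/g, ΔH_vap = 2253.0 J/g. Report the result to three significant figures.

q1 (heat ice -32.7→0.0 °C): 178.0 × 2.07 × 32.7 = 12049 J
q2 (melt at 0 °C): 178.0 × 331.0 = 58918 J
q3 (heat water 0.0→100.0 °C): 178.0 × 4.22 × 100.0 = 75116 J
q4 (vaporize at 100 °C): 178.0 × 2253.0 = 401034 J
q5 (heat steam 100.0→140.6 °C): 178.0 × 1.99 × 40.6 = 14381 J
Total: 12049 + 58918 + 75116 + 401034 + 14381 = 561498 J = 561 kJ

q = 561 kJ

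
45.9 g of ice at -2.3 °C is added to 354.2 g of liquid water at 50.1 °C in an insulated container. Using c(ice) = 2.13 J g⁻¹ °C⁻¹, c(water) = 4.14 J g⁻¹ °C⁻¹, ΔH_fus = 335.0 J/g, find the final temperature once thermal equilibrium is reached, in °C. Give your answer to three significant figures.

Heat to bring ice to 0 °C and melt it: q₁ = 45.9×2.13×2.3 + 45.9×335.0 = 15601 J
Heat the water can supply cooling to 0 °C: 354.2×4.14×50.1 = 73466.0 J > q₁, so all ice melts.
Energy balance: 354.2×4.14×(50.1 − T) = 15601 + 45.9×4.14×(T − 0)
1466.388(50.1 − T) = 15601 + 190.026 T
73466.0 − 15601 = 1656.414 T
T = 57865.0 / 1656.414 = 34.93 °C

T_f = 34.9 °C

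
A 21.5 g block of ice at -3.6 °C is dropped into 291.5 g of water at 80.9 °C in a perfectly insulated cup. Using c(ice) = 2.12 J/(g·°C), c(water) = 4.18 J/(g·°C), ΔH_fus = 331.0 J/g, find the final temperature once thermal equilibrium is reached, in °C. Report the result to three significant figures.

T_f = 69.8 °C

Heat to bring ice to 0 °C and melt it: q₁ = 21.5×2.12×3.6 + 21.5×331.0 = 7280.6 J
Heat the water can supply cooling to 0 °C: 291.5×4.18×80.9 = 98574.2 J > q₁, so all ice melts.
Energy balance: 291.5×4.18×(80.9 − T) = 7280.6 + 21.5×4.18×(T − 0)
1218.47(80.9 − T) = 7280.6 + 89.87 T
98574.2 − 7280.6 = 1308.34 T
T = 91293.6 / 1308.34 = 69.78 °C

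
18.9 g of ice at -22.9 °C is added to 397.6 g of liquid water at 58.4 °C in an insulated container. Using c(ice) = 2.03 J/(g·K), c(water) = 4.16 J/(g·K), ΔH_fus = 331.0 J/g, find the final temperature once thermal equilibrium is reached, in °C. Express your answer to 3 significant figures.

Heat to bring ice to 0 °C and melt it: q₁ = 18.9×2.03×22.9 + 18.9×331.0 = 7134.5 J
Heat the water can supply cooling to 0 °C: 397.6×4.16×58.4 = 96594.5 J > q₁, so all ice melts.
Energy balance: 397.6×4.16×(58.4 − T) = 7134.5 + 18.9×4.16×(T − 0)
1654.016(58.4 − T) = 7134.5 + 78.624 T
96594.5 − 7134.5 = 1732.640 T
T = 89460.0 / 1732.640 = 51.63 °C

T_f = 51.6 °C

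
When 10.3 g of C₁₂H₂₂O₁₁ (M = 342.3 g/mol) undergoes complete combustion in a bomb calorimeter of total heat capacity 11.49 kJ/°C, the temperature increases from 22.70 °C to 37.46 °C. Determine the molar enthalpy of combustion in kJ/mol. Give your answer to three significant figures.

ΔH = -5640 kJ/mol

ΔT = 37.46 − 22.70 = 14.76 °C
q_cal = C_cal × ΔT = 11.49 × 14.76 = 169.5924 kJ
n = 10.3 / 342.3 = 0.03009 mol
q_rxn = −q_cal = -169.5924 kJ
ΔH = -169.5924 / 0.03009 = -5636 kJ/mol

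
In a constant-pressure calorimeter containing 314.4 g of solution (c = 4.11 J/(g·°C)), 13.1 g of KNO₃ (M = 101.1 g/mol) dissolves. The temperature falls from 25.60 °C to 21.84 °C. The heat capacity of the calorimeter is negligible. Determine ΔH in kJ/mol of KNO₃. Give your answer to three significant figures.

|ΔT| = |21.84 − 25.60| = 3.76 °C
|q_surr| = (314.4 × 4.11) × 3.76 = 1292.184 × 3.76 = 4859 J
n(KNO₃) = 13.1 / 101.1 = 0.1296 mol
Temperature fell, so q_rxn = +|q_surr| = 4.859 kJ
ΔH = q_rxn / n = 37.49 kJ/mol

ΔH = 37.5 kJ/mol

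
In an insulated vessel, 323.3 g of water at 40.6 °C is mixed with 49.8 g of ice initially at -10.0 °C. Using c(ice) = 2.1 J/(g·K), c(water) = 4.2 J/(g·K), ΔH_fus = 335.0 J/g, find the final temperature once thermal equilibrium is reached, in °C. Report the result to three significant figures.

T_f = 23.9 °C

Heat to bring ice to 0 °C and melt it: q₁ = 49.8×2.1×10.0 + 49.8×335.0 = 17729 J
Heat the water can supply cooling to 0 °C: 323.3×4.2×40.6 = 55129.1 J > q₁, so all ice melts.
Energy balance: 323.3×4.2×(40.6 − T) = 17729 + 49.8×4.2×(T − 0)
1357.86(40.6 − T) = 17729 + 209.16 T
55129.1 − 17729 = 1567.02 T
T = 37400.1 / 1567.02 = 23.87 °C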